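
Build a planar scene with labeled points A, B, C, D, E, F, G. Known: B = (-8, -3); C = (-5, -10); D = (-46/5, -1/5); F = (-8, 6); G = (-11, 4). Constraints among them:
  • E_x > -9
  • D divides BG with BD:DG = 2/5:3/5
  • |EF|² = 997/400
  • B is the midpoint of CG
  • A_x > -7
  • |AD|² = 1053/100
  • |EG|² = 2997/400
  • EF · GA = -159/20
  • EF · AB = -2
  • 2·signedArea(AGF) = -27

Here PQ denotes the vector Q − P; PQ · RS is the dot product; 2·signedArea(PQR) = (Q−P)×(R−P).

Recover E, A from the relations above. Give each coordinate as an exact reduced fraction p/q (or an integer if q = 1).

1. A_x = -13/2  [line -2·x + 3·y + -7 = 0 ∩ |AD|² = 1053/100]
2. A_y = -2  [line -2·x + 3·y + -7 = 0 ∩ |AD|² = 1053/100]
   → A = (-13/2, -2)
3. E_x = -83/10  [EF · AB = -2 ∩ EF · GA = -159/20]
4. E_y = 89/20  [EF · AB = -2 ∩ EF · GA = -159/20]
   → E = (-83/10, 89/20)

A = (-13/2, -2)
E = (-83/10, 89/20)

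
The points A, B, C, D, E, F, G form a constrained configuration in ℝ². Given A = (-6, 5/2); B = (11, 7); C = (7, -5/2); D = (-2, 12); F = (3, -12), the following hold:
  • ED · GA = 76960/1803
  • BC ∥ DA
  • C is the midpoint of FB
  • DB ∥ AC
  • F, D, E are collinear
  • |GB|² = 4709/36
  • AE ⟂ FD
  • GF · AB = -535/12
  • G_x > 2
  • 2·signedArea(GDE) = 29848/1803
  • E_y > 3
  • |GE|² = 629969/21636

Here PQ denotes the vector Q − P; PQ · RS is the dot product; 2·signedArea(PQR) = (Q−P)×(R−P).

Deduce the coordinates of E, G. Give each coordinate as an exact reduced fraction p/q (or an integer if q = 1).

1. E_x = -162/601  [F, D, E are collinear ∩ AE ⟂ FD]
2. E_y = 2220/601  [F, D, E are collinear ∩ AE ⟂ FD]
   → E = (-162/601, 2220/601)
3. G_x = 8/3  [GF · AB = -535/12 ∩ ED · GA = 76960/1803]
4. G_y = -5/6  [GF · AB = -535/12 ∩ ED · GA = 76960/1803]
   → G = (8/3, -5/6)

E = (-162/601, 2220/601)
G = (8/3, -5/6)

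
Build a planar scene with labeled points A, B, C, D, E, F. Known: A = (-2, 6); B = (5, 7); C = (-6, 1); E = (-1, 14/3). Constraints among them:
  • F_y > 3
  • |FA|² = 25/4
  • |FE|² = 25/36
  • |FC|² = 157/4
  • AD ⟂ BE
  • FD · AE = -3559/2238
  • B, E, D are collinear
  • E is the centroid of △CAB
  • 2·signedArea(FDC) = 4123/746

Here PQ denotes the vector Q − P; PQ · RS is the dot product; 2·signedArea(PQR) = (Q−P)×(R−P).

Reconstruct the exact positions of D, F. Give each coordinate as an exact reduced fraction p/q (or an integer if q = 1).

D = (-529/373, 1680/373)
F = (-1/2, 4)

1. D_x = -529/373  [B, E, D are collinear ∩ AD ⟂ BE]
2. D_y = 1680/373  [B, E, D are collinear ∩ AD ⟂ BE]
   → D = (-529/373, 1680/373)
3. F_x = -1/2  [2·signedArea(FDC) = 4123/746 ∩ FD · AE = -3559/2238]
4. F_y = 4  [2·signedArea(FDC) = 4123/746 ∩ FD · AE = -3559/2238]
   → F = (-1/2, 4)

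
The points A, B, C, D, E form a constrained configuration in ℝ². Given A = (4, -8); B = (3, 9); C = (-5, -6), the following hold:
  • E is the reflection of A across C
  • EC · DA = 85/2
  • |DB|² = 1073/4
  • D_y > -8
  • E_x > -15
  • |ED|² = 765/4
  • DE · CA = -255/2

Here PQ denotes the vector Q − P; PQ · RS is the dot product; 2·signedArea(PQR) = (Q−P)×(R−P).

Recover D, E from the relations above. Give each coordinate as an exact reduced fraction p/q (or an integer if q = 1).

1. E_x = -14  [E is the reflection of A across C]
2. E_y = -4  [E is the reflection of A across C]
   → E = (-14, -4)
3. D_x = -1/2  [line -9·x + 2·y + 19/2 = 0 ∩ |ED|² = 765/4]
4. D_y = -7  [line -9·x + 2·y + 19/2 = 0 ∩ |ED|² = 765/4]
   → D = (-1/2, -7)

D = (-1/2, -7)
E = (-14, -4)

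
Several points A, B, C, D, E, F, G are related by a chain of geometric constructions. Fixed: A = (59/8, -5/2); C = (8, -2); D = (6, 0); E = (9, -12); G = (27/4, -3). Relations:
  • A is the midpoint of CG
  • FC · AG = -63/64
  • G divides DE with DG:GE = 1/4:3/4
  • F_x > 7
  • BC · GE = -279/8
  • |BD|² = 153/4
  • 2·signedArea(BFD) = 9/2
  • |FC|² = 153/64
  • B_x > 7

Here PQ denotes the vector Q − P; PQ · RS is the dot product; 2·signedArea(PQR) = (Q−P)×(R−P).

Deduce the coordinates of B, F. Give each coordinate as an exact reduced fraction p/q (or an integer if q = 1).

1. B_x = 15/2  [line -9/4·x + 9·y + 567/8 = 0 ∩ |BD|² = 153/4]
2. B_y = -6  [line -9/4·x + 9·y + 567/8 = 0 ∩ |BD|² = 153/4]
   → B = (15/2, -6)
3. F_x = 61/8  [2·signedArea(BFD) = 9/2 ∩ FC · AG = -63/64]
4. F_y = -7/2  [2·signedArea(BFD) = 9/2 ∩ FC · AG = -63/64]
   → F = (61/8, -7/2)

B = (15/2, -6)
F = (61/8, -7/2)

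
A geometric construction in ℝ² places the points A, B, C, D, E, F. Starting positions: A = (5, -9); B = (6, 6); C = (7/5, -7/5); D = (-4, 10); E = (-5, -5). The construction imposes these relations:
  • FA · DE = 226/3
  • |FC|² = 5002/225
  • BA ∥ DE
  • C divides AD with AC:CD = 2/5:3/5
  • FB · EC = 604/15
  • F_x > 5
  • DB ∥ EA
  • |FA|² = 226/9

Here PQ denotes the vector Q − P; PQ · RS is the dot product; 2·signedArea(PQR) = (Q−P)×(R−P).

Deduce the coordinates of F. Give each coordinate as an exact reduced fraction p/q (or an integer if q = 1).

1. F_x = 16/3  [FA · DE = 226/3 ∩ FB · EC = 604/15]
2. F_y = -4  [FA · DE = 226/3 ∩ FB · EC = 604/15]
   → F = (16/3, -4)

F = (16/3, -4)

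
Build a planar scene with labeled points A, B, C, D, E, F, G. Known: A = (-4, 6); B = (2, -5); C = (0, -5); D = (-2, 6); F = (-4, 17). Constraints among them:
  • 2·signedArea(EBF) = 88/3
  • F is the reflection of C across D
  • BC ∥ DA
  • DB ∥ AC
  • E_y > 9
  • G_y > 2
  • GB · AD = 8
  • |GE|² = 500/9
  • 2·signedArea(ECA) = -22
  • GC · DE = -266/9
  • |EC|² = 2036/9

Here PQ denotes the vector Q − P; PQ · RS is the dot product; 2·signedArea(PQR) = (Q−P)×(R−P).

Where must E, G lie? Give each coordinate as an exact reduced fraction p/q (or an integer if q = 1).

1. E_x = -10/3  [2·signedArea(EBF) = 88/3 ∩ 2·signedArea(ECA) = -22]
2. E_y = 29/3  [2·signedArea(EBF) = 88/3 ∩ 2·signedArea(ECA) = -22]
   → E = (-10/3, 29/3)
3. G_x = -2  [GC · DE = -266/9 ∩ GB · AD = 8]
4. G_y = 7/3  [GC · DE = -266/9 ∩ GB · AD = 8]
   → G = (-2, 7/3)

E = (-10/3, 29/3)
G = (-2, 7/3)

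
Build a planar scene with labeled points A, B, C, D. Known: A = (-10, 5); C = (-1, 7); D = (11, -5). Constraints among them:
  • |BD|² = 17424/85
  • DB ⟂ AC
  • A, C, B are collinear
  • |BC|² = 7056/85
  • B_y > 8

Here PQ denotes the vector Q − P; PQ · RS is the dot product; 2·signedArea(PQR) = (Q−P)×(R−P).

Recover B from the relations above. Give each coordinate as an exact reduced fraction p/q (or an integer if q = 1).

1. B_x = 671/85  [A, C, B are collinear ∩ DB ⟂ AC]
2. B_y = 763/85  [A, C, B are collinear ∩ DB ⟂ AC]
   → B = (671/85, 763/85)

B = (671/85, 763/85)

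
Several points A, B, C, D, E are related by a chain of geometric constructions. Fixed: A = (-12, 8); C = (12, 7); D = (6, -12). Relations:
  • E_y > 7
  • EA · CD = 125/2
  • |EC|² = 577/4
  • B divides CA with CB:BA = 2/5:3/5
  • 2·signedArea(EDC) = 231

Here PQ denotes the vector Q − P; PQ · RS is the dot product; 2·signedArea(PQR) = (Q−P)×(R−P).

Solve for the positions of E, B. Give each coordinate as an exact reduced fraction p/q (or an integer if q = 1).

B = (12/5, 37/5)
E = (0, 15/2)

1. E_x = 0  [2·signedArea(EDC) = 231 ∩ EA · CD = 125/2]
2. E_y = 15/2  [2·signedArea(EDC) = 231 ∩ EA · CD = 125/2]
   → E = (0, 15/2)
3. B_x = 12/5  [B divides CA with CB:BA = 2/5:3/5]
4. B_y = 37/5  [B divides CA with CB:BA = 2/5:3/5]
   → B = (12/5, 37/5)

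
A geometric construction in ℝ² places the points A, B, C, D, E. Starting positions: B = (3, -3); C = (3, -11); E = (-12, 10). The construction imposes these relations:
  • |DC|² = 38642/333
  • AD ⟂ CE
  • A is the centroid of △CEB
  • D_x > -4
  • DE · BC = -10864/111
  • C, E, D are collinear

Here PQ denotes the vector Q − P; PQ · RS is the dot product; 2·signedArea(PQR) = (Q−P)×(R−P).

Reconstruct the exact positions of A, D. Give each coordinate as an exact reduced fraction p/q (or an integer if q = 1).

1. A_x = -2  [A is the centroid of △CEB]
2. A_y = -4/3  [A is the centroid of △CEB]
   → A = (-2, -4/3)
3. D_x = -362/111  [C, E, D are collinear ∩ AD ⟂ CE]
4. D_y = -248/111  [C, E, D are collinear ∩ AD ⟂ CE]
   → D = (-362/111, -248/111)

A = (-2, -4/3)
D = (-362/111, -248/111)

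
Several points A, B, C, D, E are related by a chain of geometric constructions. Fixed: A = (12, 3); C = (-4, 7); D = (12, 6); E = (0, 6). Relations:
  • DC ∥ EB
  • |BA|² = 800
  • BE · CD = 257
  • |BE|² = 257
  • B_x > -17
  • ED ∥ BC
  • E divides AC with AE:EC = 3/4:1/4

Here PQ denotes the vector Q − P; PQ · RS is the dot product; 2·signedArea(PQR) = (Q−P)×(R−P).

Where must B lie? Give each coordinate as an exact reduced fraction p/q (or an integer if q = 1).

B = (-16, 7)

1. B_x = -16  [ED ∥ BC ∩ DC ∥ EB]
2. B_y = 7  [ED ∥ BC ∩ DC ∥ EB]
   → B = (-16, 7)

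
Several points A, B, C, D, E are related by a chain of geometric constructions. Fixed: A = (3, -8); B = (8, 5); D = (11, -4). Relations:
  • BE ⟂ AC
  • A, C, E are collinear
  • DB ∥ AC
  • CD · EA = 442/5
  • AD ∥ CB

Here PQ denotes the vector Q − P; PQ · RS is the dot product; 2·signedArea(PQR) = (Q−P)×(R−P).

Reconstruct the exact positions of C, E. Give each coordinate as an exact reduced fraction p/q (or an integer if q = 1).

1. C_x = 0  [AD ∥ CB ∩ DB ∥ AC]
2. C_y = 1  [AD ∥ CB ∩ DB ∥ AC]
   → C = (0, 1)
3. E_x = -2/5  [A, C, E are collinear ∩ BE ⟂ AC]
4. E_y = 11/5  [A, C, E are collinear ∩ BE ⟂ AC]
   → E = (-2/5, 11/5)

C = (0, 1)
E = (-2/5, 11/5)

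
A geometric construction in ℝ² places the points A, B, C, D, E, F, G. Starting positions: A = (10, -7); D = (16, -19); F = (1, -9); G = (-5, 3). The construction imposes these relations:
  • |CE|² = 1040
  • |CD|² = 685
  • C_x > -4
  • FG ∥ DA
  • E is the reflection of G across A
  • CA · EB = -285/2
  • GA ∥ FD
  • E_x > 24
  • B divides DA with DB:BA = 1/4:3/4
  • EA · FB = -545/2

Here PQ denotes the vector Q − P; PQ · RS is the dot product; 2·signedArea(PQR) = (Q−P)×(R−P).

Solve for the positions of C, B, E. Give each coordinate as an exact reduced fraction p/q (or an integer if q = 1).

B = (29/2, -16)
C = (-3, -1)
E = (25, -17)

1. B_x = 29/2  [B divides DA with DB:BA = 1/4:3/4]
2. B_y = -16  [B divides DA with DB:BA = 1/4:3/4]
   → B = (29/2, -16)
3. E_x = 25  [E is the reflection of G across A]
4. E_y = -17  [E is the reflection of G across A]
   → E = (25, -17)
5. C_x = -3  [line 21/2·x + -1·y + 61/2 = 0 ∩ |CD|² = 685]
6. C_y = -1  [line 21/2·x + -1·y + 61/2 = 0 ∩ |CD|² = 685]
   → C = (-3, -1)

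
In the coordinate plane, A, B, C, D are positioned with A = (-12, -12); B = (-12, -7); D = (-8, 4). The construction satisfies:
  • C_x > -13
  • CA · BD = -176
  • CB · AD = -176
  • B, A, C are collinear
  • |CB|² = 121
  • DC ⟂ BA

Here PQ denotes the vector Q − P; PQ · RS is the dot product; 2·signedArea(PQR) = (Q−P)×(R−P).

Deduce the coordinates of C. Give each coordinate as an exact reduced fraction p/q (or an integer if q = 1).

C = (-12, 4)

1. C_x = -12  [B, A, C are collinear ∩ DC ⟂ BA]
2. C_y = 4  [B, A, C are collinear ∩ DC ⟂ BA]
   → C = (-12, 4)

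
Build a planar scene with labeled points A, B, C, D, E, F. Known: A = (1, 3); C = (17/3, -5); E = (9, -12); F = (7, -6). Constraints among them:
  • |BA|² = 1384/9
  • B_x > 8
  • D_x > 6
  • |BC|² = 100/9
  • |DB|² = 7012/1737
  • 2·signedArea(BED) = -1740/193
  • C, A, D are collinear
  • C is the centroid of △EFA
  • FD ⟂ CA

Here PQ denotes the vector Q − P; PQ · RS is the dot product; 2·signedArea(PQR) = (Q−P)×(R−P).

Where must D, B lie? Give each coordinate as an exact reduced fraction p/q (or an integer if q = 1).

1. D_x = 1243/193  [C, A, D are collinear ∩ FD ⟂ CA]
2. D_y = -1221/193  [C, A, D are collinear ∩ FD ⟂ CA]
   → D = (1243/193, -1221/193)
3. B_x = 25/3  [line -1095/193·x + -494/193·y + 5667/193 = 0 ∩ |BA|² = 1384/9]
4. B_y = -7  [line -1095/193·x + -494/193·y + 5667/193 = 0 ∩ |BA|² = 1384/9]
   → B = (25/3, -7)

B = (25/3, -7)
D = (1243/193, -1221/193)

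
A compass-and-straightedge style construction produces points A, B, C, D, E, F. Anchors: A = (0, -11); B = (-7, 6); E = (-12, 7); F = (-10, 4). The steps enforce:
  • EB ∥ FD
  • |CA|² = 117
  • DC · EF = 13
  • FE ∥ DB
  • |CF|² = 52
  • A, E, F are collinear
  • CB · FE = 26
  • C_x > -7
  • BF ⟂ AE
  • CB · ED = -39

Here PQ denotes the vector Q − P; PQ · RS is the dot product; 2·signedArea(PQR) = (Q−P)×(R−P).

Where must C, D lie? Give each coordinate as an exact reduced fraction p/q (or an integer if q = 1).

C = (-6, -2)
D = (-5, 3)

1. C_x = -6  [line 2·x + -3·y + 6 = 0 ∩ |CA|² = 117]
2. C_y = -2  [line 2·x + -3·y + 6 = 0 ∩ |CA|² = 117]
   → C = (-6, -2)
3. D_x = -5  [CB · ED = -39 ∩ FE ∥ DB]
4. D_y = 3  [CB · ED = -39 ∩ FE ∥ DB]
   → D = (-5, 3)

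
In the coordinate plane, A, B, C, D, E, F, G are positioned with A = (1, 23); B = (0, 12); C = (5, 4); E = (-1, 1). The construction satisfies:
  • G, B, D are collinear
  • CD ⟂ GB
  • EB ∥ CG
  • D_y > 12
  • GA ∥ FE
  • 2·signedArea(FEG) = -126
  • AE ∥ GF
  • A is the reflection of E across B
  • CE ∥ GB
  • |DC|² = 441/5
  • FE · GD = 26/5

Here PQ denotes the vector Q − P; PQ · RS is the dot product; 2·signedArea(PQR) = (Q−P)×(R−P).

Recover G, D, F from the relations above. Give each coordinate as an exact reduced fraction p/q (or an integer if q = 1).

1. G_x = 6  [CE ∥ GB ∩ EB ∥ CG]
2. G_y = 15  [CE ∥ GB ∩ EB ∥ CG]
   → G = (6, 15)
3. D_x = 4/5  [G, B, D are collinear ∩ CD ⟂ GB]
4. D_y = 62/5  [G, B, D are collinear ∩ CD ⟂ GB]
   → D = (4/5, 62/5)
5. F_x = 4  [GA ∥ FE ∩ AE ∥ GF]
6. F_y = -7  [GA ∥ FE ∩ AE ∥ GF]
   → F = (4, -7)

D = (4/5, 62/5)
F = (4, -7)
G = (6, 15)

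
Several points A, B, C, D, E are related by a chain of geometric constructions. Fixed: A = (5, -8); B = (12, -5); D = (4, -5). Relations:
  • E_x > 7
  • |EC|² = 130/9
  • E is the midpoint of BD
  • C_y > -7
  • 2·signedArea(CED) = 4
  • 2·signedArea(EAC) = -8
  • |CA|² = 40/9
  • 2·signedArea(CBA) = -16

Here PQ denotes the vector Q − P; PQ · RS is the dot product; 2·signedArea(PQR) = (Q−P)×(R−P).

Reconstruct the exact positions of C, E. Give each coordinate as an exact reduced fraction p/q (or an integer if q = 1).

C = (13/3, -6)
E = (8, -5)

1. E_x = 8  [E is the midpoint of BD]
2. E_y = -5  [E is the midpoint of BD]
   → E = (8, -5)
3. C_x = 13/3  [2·signedArea(CBA) = -16 ∩ 2·signedArea(CED) = 4]
4. C_y = -6  [2·signedArea(CBA) = -16 ∩ 2·signedArea(CED) = 4]
   → C = (13/3, -6)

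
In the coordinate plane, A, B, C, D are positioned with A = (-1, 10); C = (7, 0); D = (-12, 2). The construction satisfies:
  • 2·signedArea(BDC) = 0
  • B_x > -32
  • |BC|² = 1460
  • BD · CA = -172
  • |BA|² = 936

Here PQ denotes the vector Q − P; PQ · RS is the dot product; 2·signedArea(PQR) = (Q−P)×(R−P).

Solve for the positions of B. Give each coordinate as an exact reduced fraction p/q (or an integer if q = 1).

1. B_x = -31  [2·signedArea(BDC) = 0 ∩ BD · CA = -172]
2. B_y = 4  [2·signedArea(BDC) = 0 ∩ BD · CA = -172]
   → B = (-31, 4)

B = (-31, 4)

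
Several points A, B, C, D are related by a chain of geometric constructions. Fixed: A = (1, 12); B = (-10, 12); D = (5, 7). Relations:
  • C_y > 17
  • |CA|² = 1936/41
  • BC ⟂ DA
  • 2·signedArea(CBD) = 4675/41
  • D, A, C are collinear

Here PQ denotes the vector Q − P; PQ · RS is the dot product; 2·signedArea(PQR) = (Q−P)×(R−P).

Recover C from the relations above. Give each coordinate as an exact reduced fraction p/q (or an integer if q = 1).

C = (-135/41, 712/41)

1. C_x = -135/41  [D, A, C are collinear ∩ BC ⟂ DA]
2. C_y = 712/41  [D, A, C are collinear ∩ BC ⟂ DA]
   → C = (-135/41, 712/41)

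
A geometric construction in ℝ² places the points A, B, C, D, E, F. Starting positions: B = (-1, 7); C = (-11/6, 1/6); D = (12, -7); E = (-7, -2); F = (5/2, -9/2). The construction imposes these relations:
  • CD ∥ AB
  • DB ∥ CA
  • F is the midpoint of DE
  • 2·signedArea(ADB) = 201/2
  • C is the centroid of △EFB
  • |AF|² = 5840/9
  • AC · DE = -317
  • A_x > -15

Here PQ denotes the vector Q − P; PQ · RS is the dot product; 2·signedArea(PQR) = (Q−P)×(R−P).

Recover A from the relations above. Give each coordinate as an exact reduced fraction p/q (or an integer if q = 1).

1. A_x = -89/6  [CD ∥ AB ∩ DB ∥ CA]
2. A_y = 85/6  [CD ∥ AB ∩ DB ∥ CA]
   → A = (-89/6, 85/6)

A = (-89/6, 85/6)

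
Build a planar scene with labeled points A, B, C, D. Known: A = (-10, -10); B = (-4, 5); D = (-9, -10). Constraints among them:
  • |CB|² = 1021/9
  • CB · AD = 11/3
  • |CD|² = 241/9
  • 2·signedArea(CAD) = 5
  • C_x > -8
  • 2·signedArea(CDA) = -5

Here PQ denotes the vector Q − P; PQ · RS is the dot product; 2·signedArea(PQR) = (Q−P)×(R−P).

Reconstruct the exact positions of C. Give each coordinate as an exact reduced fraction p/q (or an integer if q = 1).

1. C_x = -23/3  [2·signedArea(CAD) = 5 ∩ CB · AD = 11/3]
2. C_y = -5  [2·signedArea(CAD) = 5 ∩ CB · AD = 11/3]
   → C = (-23/3, -5)

C = (-23/3, -5)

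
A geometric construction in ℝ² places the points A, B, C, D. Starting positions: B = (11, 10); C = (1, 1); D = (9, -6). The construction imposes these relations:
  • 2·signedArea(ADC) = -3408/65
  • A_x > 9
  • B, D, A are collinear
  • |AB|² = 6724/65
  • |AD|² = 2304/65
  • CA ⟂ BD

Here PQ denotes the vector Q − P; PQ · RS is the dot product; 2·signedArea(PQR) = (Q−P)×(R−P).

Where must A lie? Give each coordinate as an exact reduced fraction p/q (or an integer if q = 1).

1. A_x = 633/65  [B, D, A are collinear ∩ CA ⟂ BD]
2. A_y = -6/65  [B, D, A are collinear ∩ CA ⟂ BD]
   → A = (633/65, -6/65)

A = (633/65, -6/65)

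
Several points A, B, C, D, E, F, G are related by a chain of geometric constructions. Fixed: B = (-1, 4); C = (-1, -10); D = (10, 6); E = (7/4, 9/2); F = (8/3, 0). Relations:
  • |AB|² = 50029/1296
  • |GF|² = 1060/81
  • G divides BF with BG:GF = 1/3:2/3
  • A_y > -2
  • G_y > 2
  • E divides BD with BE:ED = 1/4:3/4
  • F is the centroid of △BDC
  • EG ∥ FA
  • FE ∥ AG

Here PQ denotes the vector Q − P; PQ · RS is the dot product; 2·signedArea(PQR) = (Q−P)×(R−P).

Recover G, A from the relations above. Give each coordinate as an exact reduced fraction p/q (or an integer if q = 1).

A = (41/36, -11/6)
G = (2/9, 8/3)

1. G_x = 2/9  [G divides BF with BG:GF = 1/3:2/3]
2. G_y = 8/3  [G divides BF with BG:GF = 1/3:2/3]
   → G = (2/9, 8/3)
3. A_x = 41/36  [FE ∥ AG ∩ EG ∥ FA]
4. A_y = -11/6  [FE ∥ AG ∩ EG ∥ FA]
   → A = (41/36, -11/6)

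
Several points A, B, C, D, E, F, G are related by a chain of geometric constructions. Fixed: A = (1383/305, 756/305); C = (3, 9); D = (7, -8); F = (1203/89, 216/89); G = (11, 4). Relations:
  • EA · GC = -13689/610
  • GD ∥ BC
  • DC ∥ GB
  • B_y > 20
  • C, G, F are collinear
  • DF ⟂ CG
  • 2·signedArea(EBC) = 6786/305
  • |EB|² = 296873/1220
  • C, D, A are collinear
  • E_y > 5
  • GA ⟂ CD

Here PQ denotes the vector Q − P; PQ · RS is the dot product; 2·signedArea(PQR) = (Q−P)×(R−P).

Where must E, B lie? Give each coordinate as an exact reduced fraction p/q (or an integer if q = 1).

B = (7, 21)
E = (1149/305, 3501/610)

1. B_x = 7  [GD ∥ BC ∩ DC ∥ GB]
2. B_y = 21  [GD ∥ BC ∩ DC ∥ GB]
   → B = (7, 21)
3. E_x = 1149/305  [EA · GC = -13689/610 ∩ 2·signedArea(EBC) = 6786/305]
4. E_y = 3501/610  [EA · GC = -13689/610 ∩ 2·signedArea(EBC) = 6786/305]
   → E = (1149/305, 3501/610)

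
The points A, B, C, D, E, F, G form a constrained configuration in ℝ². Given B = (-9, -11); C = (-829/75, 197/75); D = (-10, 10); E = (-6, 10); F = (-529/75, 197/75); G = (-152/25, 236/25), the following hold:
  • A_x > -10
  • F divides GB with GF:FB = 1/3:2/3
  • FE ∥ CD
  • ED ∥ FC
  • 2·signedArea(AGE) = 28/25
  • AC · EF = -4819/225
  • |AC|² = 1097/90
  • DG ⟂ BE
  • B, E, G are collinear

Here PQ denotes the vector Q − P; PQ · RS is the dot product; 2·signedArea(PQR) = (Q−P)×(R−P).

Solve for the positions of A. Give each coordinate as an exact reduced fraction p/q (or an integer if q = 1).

1. A_x = -19/2  [2·signedArea(AGE) = 28/25 ∩ AC · EF = -4819/225]
2. A_y = -1/2  [2·signedArea(AGE) = 28/25 ∩ AC · EF = -4819/225]
   → A = (-19/2, -1/2)

A = (-19/2, -1/2)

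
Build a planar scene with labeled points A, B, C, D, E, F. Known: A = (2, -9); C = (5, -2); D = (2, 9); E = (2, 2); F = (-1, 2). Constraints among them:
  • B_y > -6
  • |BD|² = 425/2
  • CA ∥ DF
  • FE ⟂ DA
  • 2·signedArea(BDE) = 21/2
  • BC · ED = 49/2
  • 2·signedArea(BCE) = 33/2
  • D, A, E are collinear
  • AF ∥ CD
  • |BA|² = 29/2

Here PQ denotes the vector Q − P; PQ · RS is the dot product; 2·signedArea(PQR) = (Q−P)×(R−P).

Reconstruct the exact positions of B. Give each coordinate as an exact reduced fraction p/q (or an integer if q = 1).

1. B_x = 7/2  [2·signedArea(BDE) = 21/2 ∩ 2·signedArea(BCE) = 33/2]
2. B_y = -11/2  [2·signedArea(BDE) = 21/2 ∩ 2·signedArea(BCE) = 33/2]
   → B = (7/2, -11/2)

B = (7/2, -11/2)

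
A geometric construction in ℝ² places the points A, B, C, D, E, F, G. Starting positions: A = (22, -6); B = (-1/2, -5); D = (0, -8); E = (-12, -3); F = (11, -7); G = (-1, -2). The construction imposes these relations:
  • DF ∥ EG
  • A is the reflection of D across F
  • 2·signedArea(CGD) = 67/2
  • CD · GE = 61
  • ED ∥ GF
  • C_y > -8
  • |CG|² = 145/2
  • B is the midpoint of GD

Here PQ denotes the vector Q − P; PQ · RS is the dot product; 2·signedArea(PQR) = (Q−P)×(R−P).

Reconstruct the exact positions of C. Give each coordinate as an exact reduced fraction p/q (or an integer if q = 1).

C = (11/2, -15/2)

1. C_x = 11/2  [CD · GE = 61 ∩ 2·signedArea(CGD) = 67/2]
2. C_y = -15/2  [CD · GE = 61 ∩ 2·signedArea(CGD) = 67/2]
   → C = (11/2, -15/2)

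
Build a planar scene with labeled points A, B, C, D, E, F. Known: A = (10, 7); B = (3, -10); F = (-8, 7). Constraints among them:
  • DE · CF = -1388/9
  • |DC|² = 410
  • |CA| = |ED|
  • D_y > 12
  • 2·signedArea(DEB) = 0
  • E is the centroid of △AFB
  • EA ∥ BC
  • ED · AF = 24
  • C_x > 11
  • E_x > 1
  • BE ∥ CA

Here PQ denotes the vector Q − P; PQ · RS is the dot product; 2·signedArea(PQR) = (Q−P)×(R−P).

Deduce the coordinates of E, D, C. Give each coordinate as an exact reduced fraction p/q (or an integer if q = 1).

1. E_x = 5/3  [E is the centroid of △AFB]
2. E_y = 4/3  [E is the centroid of △AFB]
   → E = (5/3, 4/3)
3. D_x = 1/3  [2·signedArea(DEB) = 0 ∩ ED · AF = 24]
4. D_y = 38/3  [2·signedArea(DEB) = 0 ∩ ED · AF = 24]
   → D = (1/3, 38/3)
5. C_x = 34/3  [BE ∥ CA ∩ EA ∥ BC]
6. C_y = -13/3  [BE ∥ CA ∩ EA ∥ BC]
   → C = (34/3, -13/3)

C = (34/3, -13/3)
D = (1/3, 38/3)
E = (5/3, 4/3)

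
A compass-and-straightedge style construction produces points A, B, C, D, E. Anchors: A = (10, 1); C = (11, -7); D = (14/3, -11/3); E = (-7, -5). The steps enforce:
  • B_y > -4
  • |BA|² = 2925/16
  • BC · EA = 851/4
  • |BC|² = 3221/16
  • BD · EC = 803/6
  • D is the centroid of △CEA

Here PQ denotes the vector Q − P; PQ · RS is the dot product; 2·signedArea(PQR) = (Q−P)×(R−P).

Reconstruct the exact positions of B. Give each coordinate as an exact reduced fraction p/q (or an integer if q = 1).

1. B_x = -11/4  [BD · EC = 803/6 ∩ BC · EA = 851/4]
2. B_y = -7/2  [BD · EC = 803/6 ∩ BC · EA = 851/4]
   → B = (-11/4, -7/2)

B = (-11/4, -7/2)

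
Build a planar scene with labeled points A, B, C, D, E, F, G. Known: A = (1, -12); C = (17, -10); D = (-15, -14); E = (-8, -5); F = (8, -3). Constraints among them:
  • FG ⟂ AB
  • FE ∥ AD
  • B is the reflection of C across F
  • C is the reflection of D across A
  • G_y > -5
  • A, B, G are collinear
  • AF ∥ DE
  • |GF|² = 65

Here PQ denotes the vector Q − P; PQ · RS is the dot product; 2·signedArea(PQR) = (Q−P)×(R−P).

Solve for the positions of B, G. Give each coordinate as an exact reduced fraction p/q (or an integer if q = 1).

1. B_x = -1  [B is the reflection of C across F]
2. B_y = 4  [B is the reflection of C across F]
   → B = (-1, 4)
3. G_x = 0  [A, B, G are collinear ∩ FG ⟂ AB]
4. G_y = -4  [A, B, G are collinear ∩ FG ⟂ AB]
   → G = (0, -4)

B = (-1, 4)
G = (0, -4)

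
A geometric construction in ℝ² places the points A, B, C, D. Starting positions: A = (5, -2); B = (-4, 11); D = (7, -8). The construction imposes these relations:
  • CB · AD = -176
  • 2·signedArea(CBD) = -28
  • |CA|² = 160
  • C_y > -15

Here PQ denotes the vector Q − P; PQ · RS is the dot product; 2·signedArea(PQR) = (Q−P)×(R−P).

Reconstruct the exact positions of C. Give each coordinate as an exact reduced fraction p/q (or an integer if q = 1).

1. C_x = 9  [2·signedArea(CBD) = -28 ∩ CB · AD = -176]
2. C_y = -14  [2·signedArea(CBD) = -28 ∩ CB · AD = -176]
   → C = (9, -14)

C = (9, -14)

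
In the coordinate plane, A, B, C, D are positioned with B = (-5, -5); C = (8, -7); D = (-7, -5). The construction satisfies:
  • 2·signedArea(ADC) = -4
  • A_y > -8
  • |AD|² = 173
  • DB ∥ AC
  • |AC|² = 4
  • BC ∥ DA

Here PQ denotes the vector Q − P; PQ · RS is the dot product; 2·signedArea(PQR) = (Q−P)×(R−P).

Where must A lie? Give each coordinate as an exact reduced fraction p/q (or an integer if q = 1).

A = (6, -7)

1. A_x = 6  [DB ∥ AC ∩ BC ∥ DA]
2. A_y = -7  [DB ∥ AC ∩ BC ∥ DA]
   → A = (6, -7)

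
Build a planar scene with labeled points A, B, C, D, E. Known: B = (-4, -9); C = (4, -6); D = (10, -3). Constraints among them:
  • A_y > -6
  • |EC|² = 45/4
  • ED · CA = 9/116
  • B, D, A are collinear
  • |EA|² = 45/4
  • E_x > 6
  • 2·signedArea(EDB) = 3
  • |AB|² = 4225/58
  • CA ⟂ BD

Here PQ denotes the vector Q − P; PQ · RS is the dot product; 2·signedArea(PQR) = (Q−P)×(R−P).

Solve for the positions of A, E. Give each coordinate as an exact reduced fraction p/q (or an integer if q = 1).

1. A_x = 223/58  [B, D, A are collinear ∩ CA ⟂ BD]
2. A_y = -327/58  [B, D, A are collinear ∩ CA ⟂ BD]
   → A = (223/58, -327/58)
3. E_x = 7  [line 9/58·x + -21/58·y + -315/116 = 0 ∩ |EA|² = 45/4]
4. E_y = -9/2  [line 9/58·x + -21/58·y + -315/116 = 0 ∩ |EA|² = 45/4]
   → E = (7, -9/2)

A = (223/58, -327/58)
E = (7, -9/2)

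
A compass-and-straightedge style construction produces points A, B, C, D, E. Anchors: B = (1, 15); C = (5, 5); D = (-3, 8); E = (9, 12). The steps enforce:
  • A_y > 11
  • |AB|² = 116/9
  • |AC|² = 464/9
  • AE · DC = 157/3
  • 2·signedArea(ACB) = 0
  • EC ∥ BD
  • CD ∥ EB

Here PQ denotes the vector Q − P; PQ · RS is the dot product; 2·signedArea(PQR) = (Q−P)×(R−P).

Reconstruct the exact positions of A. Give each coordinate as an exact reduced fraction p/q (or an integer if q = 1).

1. A_x = 7/3  [2·signedArea(ACB) = 0 ∩ AE · DC = 157/3]
2. A_y = 35/3  [2·signedArea(ACB) = 0 ∩ AE · DC = 157/3]
   → A = (7/3, 35/3)

A = (7/3, 35/3)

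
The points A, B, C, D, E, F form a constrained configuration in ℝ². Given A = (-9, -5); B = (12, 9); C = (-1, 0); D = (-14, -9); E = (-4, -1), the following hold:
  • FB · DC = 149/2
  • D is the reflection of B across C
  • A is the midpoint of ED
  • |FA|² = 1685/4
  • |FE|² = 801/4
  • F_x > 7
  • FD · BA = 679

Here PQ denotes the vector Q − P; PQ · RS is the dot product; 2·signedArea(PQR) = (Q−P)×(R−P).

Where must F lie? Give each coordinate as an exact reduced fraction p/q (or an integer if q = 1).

F = (8, 13/2)

1. F_x = 8  [FB · DC = 149/2 ∩ FD · BA = 679]
2. F_y = 13/2  [FB · DC = 149/2 ∩ FD · BA = 679]
   → F = (8, 13/2)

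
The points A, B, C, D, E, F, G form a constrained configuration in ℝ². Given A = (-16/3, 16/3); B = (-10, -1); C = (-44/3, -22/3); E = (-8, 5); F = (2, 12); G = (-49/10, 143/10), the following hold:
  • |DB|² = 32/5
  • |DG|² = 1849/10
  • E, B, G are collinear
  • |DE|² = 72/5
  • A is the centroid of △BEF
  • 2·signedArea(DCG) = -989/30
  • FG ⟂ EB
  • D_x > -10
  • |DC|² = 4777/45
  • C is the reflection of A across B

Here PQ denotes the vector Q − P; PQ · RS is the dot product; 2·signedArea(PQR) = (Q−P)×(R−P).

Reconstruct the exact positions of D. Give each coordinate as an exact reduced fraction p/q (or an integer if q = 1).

D = (-46/5, 7/5)

1. D_x = -46/5  [line -649/30·x + 293/30·y + -2127/10 = 0 ∩ |DC|² = 4777/45]
2. D_y = 7/5  [line -649/30·x + 293/30·y + -2127/10 = 0 ∩ |DC|² = 4777/45]
   → D = (-46/5, 7/5)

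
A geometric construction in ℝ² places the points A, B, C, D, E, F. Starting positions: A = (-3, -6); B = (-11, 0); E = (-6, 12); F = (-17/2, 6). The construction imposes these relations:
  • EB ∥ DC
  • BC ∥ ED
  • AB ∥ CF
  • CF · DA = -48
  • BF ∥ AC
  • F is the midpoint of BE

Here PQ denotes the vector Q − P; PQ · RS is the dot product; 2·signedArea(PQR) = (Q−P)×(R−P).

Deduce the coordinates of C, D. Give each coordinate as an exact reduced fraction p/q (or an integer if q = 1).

C = (-1/2, 0)
D = (9/2, 12)

1. C_x = -1/2  [AB ∥ CF ∩ BF ∥ AC]
2. C_y = 0  [AB ∥ CF ∩ BF ∥ AC]
   → C = (-1/2, 0)
3. D_x = 9/2  [EB ∥ DC ∩ BC ∥ ED]
4. D_y = 12  [EB ∥ DC ∩ BC ∥ ED]
   → D = (9/2, 12)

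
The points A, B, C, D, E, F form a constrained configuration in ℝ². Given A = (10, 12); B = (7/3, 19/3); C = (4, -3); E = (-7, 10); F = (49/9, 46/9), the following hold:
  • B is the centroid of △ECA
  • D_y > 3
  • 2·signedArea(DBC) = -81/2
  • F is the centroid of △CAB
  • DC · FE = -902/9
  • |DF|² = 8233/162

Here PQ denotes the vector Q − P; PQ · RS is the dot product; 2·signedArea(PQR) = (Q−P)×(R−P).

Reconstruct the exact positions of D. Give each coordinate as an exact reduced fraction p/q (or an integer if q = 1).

1. D_x = -3/2  [DC · FE = -902/9 ∩ 2·signedArea(DBC) = -81/2]
2. D_y = 7/2  [DC · FE = -902/9 ∩ 2·signedArea(DBC) = -81/2]
   → D = (-3/2, 7/2)

D = (-3/2, 7/2)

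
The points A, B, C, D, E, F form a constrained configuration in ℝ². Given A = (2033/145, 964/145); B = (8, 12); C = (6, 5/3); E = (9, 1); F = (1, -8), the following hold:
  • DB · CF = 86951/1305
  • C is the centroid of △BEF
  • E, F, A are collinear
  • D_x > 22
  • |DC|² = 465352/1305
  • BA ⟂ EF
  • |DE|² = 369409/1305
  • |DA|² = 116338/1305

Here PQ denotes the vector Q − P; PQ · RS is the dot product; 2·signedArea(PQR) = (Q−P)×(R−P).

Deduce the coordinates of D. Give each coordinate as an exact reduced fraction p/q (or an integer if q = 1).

1. D_x = 3196/145  [line 5·x + 29/3·y + -290531/1305 = 0 ∩ |DC|² = 465352/1305]
2. D_y = 5059/435  [line 5·x + 29/3·y + -290531/1305 = 0 ∩ |DC|² = 465352/1305]
   → D = (3196/145, 5059/435)

D = (3196/145, 5059/435)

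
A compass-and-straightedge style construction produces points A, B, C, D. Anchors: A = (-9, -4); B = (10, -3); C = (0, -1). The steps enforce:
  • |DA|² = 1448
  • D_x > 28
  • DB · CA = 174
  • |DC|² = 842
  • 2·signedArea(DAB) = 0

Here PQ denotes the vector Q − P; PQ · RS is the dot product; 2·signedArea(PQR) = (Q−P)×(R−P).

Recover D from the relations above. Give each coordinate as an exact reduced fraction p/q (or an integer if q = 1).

D = (29, -2)

1. D_x = 29  [2·signedArea(DAB) = 0 ∩ DB · CA = 174]
2. D_y = -2  [2·signedArea(DAB) = 0 ∩ DB · CA = 174]
   → D = (29, -2)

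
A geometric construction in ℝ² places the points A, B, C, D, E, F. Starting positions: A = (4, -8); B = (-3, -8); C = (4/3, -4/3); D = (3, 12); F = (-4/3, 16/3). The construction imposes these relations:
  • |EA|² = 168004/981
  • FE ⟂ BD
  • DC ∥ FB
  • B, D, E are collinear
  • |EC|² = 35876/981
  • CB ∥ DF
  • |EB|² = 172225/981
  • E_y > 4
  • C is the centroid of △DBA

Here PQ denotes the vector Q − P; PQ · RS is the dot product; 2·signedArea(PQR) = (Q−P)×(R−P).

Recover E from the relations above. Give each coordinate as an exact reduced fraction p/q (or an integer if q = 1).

E = (88/109, 1534/327)

1. E_x = 88/109  [B, D, E are collinear ∩ FE ⟂ BD]
2. E_y = 1534/327  [B, D, E are collinear ∩ FE ⟂ BD]
   → E = (88/109, 1534/327)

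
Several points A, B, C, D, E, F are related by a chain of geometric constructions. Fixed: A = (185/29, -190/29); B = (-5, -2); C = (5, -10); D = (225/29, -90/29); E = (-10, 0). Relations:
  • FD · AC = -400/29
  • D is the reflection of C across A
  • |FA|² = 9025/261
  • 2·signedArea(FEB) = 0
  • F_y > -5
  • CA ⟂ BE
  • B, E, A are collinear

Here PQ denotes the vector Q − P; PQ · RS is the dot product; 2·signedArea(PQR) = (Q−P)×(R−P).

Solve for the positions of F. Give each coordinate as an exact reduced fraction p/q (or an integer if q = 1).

1. F_x = 80/87  [line 2·x + 5·y + 20 = 0 ∩ |FA|² = 9025/261]
2. F_y = -380/87  [line 2·x + 5·y + 20 = 0 ∩ |FA|² = 9025/261]
   → F = (80/87, -380/87)

F = (80/87, -380/87)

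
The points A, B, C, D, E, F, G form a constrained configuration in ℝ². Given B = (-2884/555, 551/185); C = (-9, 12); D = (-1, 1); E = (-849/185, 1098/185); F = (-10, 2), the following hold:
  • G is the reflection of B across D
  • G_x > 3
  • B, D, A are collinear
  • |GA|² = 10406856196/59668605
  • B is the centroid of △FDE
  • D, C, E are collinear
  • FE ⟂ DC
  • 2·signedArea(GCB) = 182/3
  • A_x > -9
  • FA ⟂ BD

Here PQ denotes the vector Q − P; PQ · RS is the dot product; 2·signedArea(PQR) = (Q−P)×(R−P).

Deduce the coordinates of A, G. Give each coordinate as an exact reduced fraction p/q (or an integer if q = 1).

A = (-58005256/6629845, 30850627/6629845)
G = (1774/555, -181/185)

1. A_x = -58005256/6629845  [B, D, A are collinear ∩ FA ⟂ BD]
2. A_y = 30850627/6629845  [B, D, A are collinear ∩ FA ⟂ BD]
   → A = (-58005256/6629845, 30850627/6629845)
3. G_x = 1774/555  [G is the reflection of B across D]
4. G_y = -181/185  [G is the reflection of B across D]
   → G = (1774/555, -181/185)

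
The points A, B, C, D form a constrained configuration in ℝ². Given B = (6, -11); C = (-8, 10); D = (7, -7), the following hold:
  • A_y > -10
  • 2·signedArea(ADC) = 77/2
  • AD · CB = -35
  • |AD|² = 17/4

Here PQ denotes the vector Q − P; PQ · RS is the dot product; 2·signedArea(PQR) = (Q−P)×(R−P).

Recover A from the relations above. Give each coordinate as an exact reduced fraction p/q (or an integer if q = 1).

A = (13/2, -9)

1. A_x = 13/2  [2·signedArea(ADC) = 77/2 ∩ AD · CB = -35]
2. A_y = -9  [2·signedArea(ADC) = 77/2 ∩ AD · CB = -35]
   → A = (13/2, -9)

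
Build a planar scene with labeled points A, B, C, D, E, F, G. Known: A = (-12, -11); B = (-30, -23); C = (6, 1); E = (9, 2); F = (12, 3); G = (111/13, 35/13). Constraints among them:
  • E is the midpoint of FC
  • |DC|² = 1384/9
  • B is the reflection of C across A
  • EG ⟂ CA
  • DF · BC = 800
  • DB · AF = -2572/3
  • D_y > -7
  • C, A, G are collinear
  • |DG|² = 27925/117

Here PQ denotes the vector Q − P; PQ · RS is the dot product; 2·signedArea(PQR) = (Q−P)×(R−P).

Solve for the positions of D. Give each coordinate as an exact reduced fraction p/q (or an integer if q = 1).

1. D_x = -4  [DB · AF = -2572/3 ∩ DF · BC = 800]
2. D_y = -19/3  [DB · AF = -2572/3 ∩ DF · BC = 800]
   → D = (-4, -19/3)

D = (-4, -19/3)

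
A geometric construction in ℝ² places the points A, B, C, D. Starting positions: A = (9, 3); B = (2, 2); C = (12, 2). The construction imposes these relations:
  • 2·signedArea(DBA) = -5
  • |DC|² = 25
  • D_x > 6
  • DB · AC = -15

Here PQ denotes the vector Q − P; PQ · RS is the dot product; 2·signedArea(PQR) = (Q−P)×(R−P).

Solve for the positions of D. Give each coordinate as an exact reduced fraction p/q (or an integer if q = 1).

1. D_x = 7  [2·signedArea(DBA) = -5 ∩ DB · AC = -15]
2. D_y = 2  [2·signedArea(DBA) = -5 ∩ DB · AC = -15]
   → D = (7, 2)

D = (7, 2)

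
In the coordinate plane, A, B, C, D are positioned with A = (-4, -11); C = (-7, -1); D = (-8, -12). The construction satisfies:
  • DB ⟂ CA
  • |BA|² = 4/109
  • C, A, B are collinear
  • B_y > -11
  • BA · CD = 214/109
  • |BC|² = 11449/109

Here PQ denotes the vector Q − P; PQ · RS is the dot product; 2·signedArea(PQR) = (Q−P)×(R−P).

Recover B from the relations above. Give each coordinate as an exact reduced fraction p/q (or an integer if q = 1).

1. B_x = -442/109  [C, A, B are collinear ∩ DB ⟂ CA]
2. B_y = -1179/109  [C, A, B are collinear ∩ DB ⟂ CA]
   → B = (-442/109, -1179/109)

B = (-442/109, -1179/109)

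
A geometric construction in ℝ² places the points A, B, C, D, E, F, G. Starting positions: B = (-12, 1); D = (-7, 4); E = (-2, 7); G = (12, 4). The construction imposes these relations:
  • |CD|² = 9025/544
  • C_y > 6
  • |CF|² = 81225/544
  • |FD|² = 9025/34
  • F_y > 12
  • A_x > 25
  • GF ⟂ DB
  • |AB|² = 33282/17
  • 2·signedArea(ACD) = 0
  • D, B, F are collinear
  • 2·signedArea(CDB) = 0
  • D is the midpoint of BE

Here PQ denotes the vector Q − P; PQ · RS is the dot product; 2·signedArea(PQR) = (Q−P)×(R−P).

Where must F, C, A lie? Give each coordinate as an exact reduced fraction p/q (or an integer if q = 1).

1. F_x = 237/34  [D, B, F are collinear ∩ GF ⟂ DB]
2. F_y = 421/34  [D, B, F are collinear ∩ GF ⟂ DB]
   → F = (237/34, 421/34)
3. C_x = -477/136  [line 3·x + -5·y + 41 = 0 ∩ |CD|² = 9025/544]
4. C_y = 829/136  [line 3·x + -5·y + 41 = 0 ∩ |CD|² = 9025/544]
   → C = (-477/136, 829/136)
5. A_x = 441/17  [line 285/136·x + -475/136·y + 3895/136 = 0 ∩ |AB|² = 33282/17]
6. A_y = 404/17  [line 285/136·x + -475/136·y + 3895/136 = 0 ∩ |AB|² = 33282/17]
   → A = (441/17, 404/17)

A = (441/17, 404/17)
C = (-477/136, 829/136)
F = (237/34, 421/34)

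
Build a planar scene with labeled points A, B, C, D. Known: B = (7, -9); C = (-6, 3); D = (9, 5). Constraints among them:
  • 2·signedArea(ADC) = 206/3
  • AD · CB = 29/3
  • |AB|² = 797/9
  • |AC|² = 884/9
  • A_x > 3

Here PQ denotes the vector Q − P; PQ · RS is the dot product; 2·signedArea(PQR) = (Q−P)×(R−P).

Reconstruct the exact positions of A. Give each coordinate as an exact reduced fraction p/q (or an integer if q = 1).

1. A_x = 10/3  [AD · CB = 29/3 ∩ 2·signedArea(ADC) = 206/3]
2. A_y = -1/3  [AD · CB = 29/3 ∩ 2·signedArea(ADC) = 206/3]
   → A = (10/3, -1/3)

A = (10/3, -1/3)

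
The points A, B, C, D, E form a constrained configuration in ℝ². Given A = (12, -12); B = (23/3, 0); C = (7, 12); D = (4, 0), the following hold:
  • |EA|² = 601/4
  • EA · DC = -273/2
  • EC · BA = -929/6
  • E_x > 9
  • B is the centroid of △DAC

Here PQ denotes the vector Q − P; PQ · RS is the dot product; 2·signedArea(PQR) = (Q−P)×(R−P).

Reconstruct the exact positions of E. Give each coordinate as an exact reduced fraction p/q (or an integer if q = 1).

E = (19/2, 0)

1. E_x = 19/2  [EA · DC = -273/2 ∩ EC · BA = -929/6]
2. E_y = 0  [EA · DC = -273/2 ∩ EC · BA = -929/6]
   → E = (19/2, 0)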